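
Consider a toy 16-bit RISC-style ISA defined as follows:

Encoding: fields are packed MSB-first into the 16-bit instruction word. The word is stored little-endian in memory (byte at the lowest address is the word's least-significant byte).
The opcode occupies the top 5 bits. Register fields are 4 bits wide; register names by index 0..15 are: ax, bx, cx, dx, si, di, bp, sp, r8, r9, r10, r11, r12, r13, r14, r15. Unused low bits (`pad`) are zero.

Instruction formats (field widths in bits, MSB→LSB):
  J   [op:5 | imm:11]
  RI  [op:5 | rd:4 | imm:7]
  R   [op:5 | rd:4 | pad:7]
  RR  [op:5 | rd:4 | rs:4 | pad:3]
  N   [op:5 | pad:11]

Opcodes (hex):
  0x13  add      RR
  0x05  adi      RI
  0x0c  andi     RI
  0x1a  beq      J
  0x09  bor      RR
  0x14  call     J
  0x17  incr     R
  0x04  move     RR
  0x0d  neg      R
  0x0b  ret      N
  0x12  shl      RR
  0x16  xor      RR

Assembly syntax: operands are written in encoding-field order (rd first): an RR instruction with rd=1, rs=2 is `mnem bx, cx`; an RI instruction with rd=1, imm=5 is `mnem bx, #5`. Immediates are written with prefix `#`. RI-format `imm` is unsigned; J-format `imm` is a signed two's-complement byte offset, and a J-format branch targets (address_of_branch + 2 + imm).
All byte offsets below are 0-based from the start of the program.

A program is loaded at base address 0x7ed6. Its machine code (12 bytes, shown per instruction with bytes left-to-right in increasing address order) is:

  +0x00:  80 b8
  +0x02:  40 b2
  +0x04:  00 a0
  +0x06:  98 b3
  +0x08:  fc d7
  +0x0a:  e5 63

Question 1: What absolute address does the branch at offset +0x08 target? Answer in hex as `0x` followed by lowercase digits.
0x7edc

[08] fc d7 → 0xd7fc
  opcode bits[15:11]=0x1a: beq/J
  imm: (w>>0)&0x7ff=0x7fc (s11→-4) → #-4
  target = base 0x7ed6 + off 0x08 + 2 + imm -4 = 0x7edc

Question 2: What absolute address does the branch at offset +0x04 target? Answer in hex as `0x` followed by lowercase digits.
0x7edc

@+04  little-endian(00 a0) = 0xa000
  op=0xa000>>11=0x14 ⇒ call (J)
  imm@[10:0]=0x0 ⇒ #0
  target = base 0x7ed6 + off 0x04 + 2 + imm 0 = 0x7edc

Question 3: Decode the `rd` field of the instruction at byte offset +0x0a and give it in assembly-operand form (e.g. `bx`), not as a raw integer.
sp

@+0a  little-endian(e5 63) = 0x63e5
  op=0x63e5>>11=0xc ⇒ andi (RI)
  [10:7] rd=7 = sp
  [6:0] imm=101 = #101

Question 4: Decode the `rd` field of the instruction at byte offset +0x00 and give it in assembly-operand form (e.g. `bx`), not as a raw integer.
+0x00: 80 b8 ⇒ word 0xb880 (little)
  opcode bits[15:11]=0x17: incr/R
  [10:7] rd=1 = bx

bx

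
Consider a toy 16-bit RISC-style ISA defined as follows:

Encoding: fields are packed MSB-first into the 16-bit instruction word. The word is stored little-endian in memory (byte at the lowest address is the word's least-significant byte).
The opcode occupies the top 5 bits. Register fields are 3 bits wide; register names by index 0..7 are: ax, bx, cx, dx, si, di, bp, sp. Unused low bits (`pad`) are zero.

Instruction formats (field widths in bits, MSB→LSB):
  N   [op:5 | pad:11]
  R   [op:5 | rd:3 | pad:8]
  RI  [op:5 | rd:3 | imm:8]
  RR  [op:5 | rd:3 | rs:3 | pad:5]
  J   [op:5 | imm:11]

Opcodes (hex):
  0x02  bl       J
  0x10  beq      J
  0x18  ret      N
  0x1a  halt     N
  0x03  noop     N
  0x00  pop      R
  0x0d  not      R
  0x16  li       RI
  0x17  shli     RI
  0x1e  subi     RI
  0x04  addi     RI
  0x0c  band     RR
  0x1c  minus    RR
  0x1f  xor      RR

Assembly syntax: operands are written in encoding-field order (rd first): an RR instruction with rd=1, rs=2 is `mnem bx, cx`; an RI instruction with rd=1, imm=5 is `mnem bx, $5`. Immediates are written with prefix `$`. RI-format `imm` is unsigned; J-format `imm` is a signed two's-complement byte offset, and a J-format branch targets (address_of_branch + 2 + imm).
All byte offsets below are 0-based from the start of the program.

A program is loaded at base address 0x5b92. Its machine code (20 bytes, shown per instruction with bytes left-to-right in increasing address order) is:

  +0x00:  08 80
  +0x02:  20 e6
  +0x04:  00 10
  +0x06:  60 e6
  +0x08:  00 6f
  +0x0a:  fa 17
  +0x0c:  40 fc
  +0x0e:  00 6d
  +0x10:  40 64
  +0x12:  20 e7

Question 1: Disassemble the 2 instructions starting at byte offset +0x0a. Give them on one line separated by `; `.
[0a] fa 17 → 0x17fa
  opcode bits[15:11]=0x2: bl/J
  imm@[10:0]=0x7fa (s11→-6) ⇒ $-6
[0c] 40 fc → 0xfc40
  opcode bits[15:11]=0x1f: xor/RR
  rd@[10:8]=0x4 ⇒ si
  rs@[7:5]=0x2 ⇒ cx

bl $-6; xor si, cx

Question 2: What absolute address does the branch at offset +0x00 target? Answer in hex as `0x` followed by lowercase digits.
0x5b9c

off 0x00: read 08 80 as little → 0x8008
  op=0x8008>>11=0x10 ⇒ beq (J)
  [10:0] imm=8 = $8
  target = base 0x5b92 + off 0x00 + 2 + imm 8 = 0x5b9c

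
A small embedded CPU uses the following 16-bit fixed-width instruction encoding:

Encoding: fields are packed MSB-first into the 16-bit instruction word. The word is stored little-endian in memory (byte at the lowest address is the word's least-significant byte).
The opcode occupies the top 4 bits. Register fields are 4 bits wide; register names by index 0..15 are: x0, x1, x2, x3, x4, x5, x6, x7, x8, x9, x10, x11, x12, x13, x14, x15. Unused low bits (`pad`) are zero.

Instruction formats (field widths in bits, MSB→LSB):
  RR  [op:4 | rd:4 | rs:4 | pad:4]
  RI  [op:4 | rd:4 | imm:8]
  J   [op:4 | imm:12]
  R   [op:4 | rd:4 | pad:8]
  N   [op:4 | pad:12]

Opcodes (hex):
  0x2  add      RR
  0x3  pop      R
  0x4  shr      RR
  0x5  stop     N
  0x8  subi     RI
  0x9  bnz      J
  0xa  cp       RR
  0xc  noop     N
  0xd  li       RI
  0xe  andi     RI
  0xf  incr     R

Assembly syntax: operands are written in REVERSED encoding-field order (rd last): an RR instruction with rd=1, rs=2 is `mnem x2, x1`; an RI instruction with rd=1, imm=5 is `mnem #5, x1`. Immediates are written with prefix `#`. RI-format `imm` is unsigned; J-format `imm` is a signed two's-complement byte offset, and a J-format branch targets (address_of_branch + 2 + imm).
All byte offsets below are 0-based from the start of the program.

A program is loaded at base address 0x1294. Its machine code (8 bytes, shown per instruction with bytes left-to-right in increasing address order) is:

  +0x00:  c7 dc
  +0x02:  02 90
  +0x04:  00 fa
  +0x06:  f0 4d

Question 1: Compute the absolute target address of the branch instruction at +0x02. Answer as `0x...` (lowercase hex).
[02] 02 90 → 0x9002
  opcode bits[15:12]=0x9: bnz/J
  imm: (w>>0)&0xfff=0x2 → #2
  target = base 0x1294 + off 0x02 + 2 + imm 2 = 0x129a

0x129a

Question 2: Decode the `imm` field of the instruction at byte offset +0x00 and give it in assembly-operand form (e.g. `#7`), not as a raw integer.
+0x00: c7 dc ⇒ word 0xdcc7 (little)
  top 4b → 0xd → li [RI]
  [11:8] rd=12 = x12
  [7:0] imm=199 = #199

#199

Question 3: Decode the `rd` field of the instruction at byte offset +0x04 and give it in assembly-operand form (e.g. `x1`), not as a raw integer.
[04] 00 fa → 0xfa00
  op=0xfa00>>12=0xf ⇒ incr (R)
  rd@[11:8]=0xa ⇒ x10

x10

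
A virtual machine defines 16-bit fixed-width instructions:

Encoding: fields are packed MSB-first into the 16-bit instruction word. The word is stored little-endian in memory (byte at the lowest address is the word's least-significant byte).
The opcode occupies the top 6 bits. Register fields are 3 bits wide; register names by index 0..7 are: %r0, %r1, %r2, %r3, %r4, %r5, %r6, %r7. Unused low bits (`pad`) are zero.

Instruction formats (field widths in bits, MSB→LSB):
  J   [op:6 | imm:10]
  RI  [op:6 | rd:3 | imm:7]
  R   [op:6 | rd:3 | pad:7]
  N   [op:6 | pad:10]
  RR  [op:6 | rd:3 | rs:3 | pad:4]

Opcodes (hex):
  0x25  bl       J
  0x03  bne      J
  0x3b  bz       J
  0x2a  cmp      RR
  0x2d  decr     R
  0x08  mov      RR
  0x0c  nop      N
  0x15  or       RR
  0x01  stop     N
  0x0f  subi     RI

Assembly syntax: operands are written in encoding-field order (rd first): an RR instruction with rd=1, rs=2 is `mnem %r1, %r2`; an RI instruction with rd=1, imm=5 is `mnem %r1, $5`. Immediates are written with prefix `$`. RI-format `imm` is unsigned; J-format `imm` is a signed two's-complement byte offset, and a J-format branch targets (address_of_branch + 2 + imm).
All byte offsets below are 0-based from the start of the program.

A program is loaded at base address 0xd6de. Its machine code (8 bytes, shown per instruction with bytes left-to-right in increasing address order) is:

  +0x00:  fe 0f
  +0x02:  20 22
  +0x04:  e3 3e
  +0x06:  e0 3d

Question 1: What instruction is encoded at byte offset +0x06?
[06] e0 3d → 0x3de0
  op=0x3de0>>10=0xf ⇒ subi (RI)
  rd: (w>>7)&0x7=0x3 → %r3
  imm: (w>>0)&0x7f=0x60 → $96

subi %r3, $96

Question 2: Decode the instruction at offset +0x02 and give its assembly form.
mov %r4, %r2

+0x02: 20 22 ⇒ word 0x2220 (little)
  top 6b → 0x8 → mov [RR]
  [9:7] rd=4 = %r4
  [6:4] rs=2 = %r2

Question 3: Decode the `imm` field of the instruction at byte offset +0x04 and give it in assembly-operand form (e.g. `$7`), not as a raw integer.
$99

+0x04: e3 3e ⇒ word 0x3ee3 (little)
  top 6b → 0xf → subi [RI]
  rd: (w>>7)&0x7=0x5 → %r5
  imm: (w>>0)&0x7f=0x63 → $99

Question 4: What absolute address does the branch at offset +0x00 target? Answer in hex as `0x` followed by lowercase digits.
+0x00: fe 0f ⇒ word 0x0ffe (little)
  op=0x0ffe>>10=0x3 ⇒ bne (J)
  imm@[9:0]=0x3fe (s10→-2) ⇒ $-2
  target = base 0xd6de + off 0x00 + 2 + imm -2 = 0xd6de

0xd6de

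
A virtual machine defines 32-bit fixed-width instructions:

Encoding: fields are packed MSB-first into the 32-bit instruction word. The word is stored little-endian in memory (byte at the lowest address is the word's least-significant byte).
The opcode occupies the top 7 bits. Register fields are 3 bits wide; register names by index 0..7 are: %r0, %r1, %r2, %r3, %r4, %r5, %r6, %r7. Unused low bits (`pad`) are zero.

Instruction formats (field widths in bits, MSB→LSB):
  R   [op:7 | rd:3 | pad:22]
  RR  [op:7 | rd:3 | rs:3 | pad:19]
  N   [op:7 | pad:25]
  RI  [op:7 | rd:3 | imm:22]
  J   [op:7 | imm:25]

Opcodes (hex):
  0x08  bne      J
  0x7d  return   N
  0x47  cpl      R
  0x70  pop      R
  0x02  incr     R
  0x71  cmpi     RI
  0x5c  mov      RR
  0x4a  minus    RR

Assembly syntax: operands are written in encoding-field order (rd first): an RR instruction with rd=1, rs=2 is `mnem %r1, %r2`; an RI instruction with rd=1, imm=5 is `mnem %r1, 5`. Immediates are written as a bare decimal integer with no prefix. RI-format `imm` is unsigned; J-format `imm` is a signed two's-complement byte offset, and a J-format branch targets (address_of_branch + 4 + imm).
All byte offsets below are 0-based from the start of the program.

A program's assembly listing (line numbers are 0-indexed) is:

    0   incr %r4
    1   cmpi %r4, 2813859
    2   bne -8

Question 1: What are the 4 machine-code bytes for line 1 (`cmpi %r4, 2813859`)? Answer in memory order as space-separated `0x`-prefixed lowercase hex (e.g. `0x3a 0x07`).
0xa3 0xef 0x2a 0xe3

L1: cmpi op=0x71:7|rd=4:3|imm=2813859:22 ⇒ 0xe32aefa3 ⇒ little a3 ef 2a e3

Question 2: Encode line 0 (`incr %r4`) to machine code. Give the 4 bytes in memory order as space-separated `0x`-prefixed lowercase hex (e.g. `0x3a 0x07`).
0x00 0x00 0x00 0x05

line 0 (incr): pack op=0x2:7|rd=4:3|pad=0:22 = 0x05000000; little→ 00 00 00 05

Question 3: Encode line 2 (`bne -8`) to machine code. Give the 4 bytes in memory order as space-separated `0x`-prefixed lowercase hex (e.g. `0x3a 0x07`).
L2: bne op=0x8:7|imm=-8:25 ⇒ 0x11fffff8 ⇒ little f8 ff ff 11

0xf8 0xff 0xff 0x11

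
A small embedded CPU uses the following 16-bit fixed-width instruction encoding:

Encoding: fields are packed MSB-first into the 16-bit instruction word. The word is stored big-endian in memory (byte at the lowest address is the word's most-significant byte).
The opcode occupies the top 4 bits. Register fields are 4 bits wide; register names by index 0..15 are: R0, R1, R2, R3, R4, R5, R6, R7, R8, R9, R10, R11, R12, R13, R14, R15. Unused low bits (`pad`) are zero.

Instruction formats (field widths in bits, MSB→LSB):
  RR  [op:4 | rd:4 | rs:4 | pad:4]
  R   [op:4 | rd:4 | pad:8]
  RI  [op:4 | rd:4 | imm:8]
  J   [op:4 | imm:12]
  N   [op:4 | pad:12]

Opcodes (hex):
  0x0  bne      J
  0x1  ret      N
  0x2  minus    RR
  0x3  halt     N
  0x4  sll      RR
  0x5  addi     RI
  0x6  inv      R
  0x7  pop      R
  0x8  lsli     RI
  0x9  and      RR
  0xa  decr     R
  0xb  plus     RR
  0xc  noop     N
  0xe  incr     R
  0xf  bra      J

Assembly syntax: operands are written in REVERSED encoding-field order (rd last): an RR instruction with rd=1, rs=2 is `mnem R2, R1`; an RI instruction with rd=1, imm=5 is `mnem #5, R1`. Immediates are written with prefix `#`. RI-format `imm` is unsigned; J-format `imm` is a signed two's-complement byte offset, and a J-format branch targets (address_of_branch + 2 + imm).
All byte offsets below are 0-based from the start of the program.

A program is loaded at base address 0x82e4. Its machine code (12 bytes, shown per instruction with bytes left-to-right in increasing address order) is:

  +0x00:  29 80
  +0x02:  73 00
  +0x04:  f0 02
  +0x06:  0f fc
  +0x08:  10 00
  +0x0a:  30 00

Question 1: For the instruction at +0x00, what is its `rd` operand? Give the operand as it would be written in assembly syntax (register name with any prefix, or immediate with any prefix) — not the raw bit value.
[00] 29 80 → 0x2980
  opcode bits[15:12]=0x2: minus/RR
  [11:8] rd=9 = R9
  [7:4] rs=8 = R8

R9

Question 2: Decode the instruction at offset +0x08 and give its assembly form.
off 0x08: read 10 00 as big → 0x1000
  top 4b → 0x1 → ret [N]

ret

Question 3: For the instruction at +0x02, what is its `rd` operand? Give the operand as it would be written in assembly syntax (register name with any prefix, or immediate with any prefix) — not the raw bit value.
[02] 73 00 → 0x7300
  top 4b → 0x7 → pop [R]
  rd@[11:8]=0x3 ⇒ R3

R3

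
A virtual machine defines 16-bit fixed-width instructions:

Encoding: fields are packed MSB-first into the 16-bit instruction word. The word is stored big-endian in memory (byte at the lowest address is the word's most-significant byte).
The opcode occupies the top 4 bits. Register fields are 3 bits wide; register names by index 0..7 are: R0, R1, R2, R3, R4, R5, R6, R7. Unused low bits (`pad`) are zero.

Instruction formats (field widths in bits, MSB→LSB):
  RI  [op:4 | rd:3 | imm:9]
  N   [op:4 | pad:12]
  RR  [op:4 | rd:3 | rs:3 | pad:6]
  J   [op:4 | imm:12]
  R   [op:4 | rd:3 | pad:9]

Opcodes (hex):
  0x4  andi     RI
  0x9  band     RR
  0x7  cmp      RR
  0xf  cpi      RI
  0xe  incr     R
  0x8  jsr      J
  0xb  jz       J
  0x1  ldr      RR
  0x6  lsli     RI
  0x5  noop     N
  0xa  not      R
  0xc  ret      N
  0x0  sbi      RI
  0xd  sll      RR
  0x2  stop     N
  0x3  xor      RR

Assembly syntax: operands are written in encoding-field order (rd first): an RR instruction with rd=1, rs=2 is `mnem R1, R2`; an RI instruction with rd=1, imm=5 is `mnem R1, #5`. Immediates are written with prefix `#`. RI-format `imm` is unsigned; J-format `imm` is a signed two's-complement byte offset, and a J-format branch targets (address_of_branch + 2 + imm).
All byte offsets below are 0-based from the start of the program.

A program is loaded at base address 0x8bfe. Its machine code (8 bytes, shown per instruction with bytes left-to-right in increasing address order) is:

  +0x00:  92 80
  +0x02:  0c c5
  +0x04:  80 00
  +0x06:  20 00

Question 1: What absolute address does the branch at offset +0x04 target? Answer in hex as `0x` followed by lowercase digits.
0x8c04

+0x04: 80 00 ⇒ word 0x8000 (big)
  opcode bits[15:12]=0x8: jsr/J
  imm: (w>>0)&0xfff=0x0 → #0
  target = base 0x8bfe + off 0x04 + 2 + imm 0 = 0x8c04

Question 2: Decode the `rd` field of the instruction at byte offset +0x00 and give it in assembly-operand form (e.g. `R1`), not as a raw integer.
R1

@+00  big-endian(92 80) = 0x9280
  opcode bits[15:12]=0x9: band/RR
  [11:9] rd=1 = R1
  [8:6] rs=2 = R2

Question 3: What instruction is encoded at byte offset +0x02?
sbi R6, #197

off 0x02: read 0c c5 as big → 0x0cc5
  top 4b → 0x0 → sbi [RI]
  [11:9] rd=6 = R6
  [8:0] imm=197 = #197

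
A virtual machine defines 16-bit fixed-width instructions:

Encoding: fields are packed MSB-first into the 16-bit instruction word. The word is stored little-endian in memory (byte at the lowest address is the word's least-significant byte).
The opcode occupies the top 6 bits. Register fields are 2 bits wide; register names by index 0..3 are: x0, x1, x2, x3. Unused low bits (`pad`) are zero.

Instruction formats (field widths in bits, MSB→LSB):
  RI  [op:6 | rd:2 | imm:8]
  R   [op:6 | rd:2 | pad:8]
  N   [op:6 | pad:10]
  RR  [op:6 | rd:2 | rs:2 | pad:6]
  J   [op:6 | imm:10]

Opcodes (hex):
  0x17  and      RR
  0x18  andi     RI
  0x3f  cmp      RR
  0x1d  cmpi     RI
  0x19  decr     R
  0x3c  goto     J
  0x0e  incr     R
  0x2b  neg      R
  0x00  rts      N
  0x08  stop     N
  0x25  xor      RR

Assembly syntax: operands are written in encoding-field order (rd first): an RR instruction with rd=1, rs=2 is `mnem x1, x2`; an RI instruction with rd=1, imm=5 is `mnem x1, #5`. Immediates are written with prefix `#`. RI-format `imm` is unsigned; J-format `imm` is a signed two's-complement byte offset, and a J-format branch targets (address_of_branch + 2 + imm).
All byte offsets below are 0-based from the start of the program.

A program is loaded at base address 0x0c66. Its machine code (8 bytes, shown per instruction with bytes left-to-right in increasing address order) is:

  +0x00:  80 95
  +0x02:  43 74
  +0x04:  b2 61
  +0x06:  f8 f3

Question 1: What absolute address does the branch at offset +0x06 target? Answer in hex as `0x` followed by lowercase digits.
off 0x06: read f8 f3 as little → 0xf3f8
  op=0xf3f8>>10=0x3c ⇒ goto (J)
  [9:0] imm=1016 (s10→-8) = #-8
  target = base 0x0c66 + off 0x06 + 2 + imm -8 = 0x0c66

0x0c66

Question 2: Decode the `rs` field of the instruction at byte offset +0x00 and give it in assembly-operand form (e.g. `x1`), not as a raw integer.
x2

@+00  little-endian(80 95) = 0x9580
  op=0x9580>>10=0x25 ⇒ xor (RR)
  [9:8] rd=1 = x1
  [7:6] rs=2 = x2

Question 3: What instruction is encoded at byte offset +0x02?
+0x02: 43 74 ⇒ word 0x7443 (little)
  opcode bits[15:10]=0x1d: cmpi/RI
  rd: (w>>8)&0x3=0x0 → x0
  imm: (w>>0)&0xff=0x43 → #67

cmpi x0, #67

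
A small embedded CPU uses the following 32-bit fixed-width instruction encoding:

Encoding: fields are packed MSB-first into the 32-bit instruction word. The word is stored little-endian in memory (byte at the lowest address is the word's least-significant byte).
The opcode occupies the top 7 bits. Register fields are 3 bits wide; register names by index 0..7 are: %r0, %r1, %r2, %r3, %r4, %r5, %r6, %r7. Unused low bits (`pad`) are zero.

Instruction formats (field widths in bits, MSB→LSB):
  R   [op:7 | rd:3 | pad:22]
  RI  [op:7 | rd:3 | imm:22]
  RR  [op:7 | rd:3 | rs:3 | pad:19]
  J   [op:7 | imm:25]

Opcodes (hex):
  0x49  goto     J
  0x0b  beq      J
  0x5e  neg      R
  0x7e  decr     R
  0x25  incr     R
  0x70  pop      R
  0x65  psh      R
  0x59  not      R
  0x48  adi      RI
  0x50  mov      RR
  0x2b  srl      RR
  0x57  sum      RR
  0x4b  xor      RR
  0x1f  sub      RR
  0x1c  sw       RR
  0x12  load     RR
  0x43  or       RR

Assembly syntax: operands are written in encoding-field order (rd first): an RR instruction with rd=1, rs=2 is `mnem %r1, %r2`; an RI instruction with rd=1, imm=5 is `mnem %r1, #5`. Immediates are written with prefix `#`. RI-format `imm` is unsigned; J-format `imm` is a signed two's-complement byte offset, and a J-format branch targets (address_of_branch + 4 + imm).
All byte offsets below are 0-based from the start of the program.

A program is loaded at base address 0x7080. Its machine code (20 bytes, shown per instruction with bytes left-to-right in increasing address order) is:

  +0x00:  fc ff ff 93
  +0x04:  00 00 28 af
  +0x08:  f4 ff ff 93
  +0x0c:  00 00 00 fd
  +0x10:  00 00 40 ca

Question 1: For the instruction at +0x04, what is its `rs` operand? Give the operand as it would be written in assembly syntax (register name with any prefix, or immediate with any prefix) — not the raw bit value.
off 0x04: read 00 00 28 af as little → 0xaf280000
  opcode bits[31:25]=0x57: sum/RR
  rd: (w>>22)&0x7=0x4 → %r4
  rs: (w>>19)&0x7=0x5 → %r5

%r5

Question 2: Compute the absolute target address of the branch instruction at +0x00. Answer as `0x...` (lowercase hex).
+0x00: fc ff ff 93 ⇒ word 0x93fffffc (little)
  opcode bits[31:25]=0x49: goto/J
  [24:0] imm=33554428 (s25→-4) = #-4
  target = base 0x7080 + off 0x00 + 4 + imm -4 = 0x7080

0x7080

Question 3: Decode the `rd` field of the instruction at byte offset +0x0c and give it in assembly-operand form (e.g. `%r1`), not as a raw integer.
[0c] 00 00 00 fd → 0xfd000000
  top 7b → 0x7e → decr [R]
  [24:22] rd=4 = %r4

%r4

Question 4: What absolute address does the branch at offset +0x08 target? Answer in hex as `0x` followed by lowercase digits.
off 0x08: read f4 ff ff 93 as little → 0x93fffff4
  top 7b → 0x49 → goto [J]
  imm@[24:0]=0x1fffff4 (s25→-12) ⇒ #-12
  target = base 0x7080 + off 0x08 + 4 + imm -12 = 0x7080

0x7080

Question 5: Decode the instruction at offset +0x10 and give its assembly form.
off 0x10: read 00 00 40 ca as little → 0xca400000
  opcode bits[31:25]=0x65: psh/R
  rd: (w>>22)&0x7=0x1 → %r1

psh %r1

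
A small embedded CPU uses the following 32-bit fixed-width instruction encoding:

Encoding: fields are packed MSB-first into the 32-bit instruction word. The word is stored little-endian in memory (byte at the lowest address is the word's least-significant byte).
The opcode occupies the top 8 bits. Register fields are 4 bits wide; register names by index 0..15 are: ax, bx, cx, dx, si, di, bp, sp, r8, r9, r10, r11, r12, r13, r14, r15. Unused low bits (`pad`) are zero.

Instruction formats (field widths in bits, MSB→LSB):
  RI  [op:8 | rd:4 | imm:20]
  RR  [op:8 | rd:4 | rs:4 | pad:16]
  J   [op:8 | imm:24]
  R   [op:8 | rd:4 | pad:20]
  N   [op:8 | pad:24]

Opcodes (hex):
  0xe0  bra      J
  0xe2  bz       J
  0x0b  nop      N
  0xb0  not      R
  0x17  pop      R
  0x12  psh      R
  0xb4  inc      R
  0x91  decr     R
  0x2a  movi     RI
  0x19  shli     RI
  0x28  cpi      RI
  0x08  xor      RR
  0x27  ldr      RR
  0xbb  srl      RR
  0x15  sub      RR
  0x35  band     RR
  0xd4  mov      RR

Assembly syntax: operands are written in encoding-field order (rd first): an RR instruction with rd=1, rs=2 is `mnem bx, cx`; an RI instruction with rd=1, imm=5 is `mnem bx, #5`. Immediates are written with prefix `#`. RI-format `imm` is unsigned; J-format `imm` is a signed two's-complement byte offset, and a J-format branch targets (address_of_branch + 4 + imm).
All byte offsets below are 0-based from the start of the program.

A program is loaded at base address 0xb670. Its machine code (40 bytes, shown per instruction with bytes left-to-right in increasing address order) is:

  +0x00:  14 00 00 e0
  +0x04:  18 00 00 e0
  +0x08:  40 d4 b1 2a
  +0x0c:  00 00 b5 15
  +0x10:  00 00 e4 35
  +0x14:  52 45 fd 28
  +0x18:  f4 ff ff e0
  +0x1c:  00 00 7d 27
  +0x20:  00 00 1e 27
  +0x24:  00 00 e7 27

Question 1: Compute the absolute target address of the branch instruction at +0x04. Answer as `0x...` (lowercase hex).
@+04  little-endian(18 00 00 e0) = 0xe0000018
  top 8b → 0xe0 → bra [J]
  imm: (w>>0)&0xffffff=0x18 → #24
  target = base 0xb670 + off 0x04 + 4 + imm 24 = 0xb690

0xb690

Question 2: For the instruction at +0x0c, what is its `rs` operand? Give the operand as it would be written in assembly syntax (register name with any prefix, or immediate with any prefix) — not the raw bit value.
[0c] 00 00 b5 15 → 0x15b50000
  opcode bits[31:24]=0x15: sub/RR
  rd: (w>>20)&0xf=0xb → r11
  rs: (w>>16)&0xf=0x5 → di

di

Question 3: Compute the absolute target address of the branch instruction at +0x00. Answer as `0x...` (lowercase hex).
[00] 14 00 00 e0 → 0xe0000014
  opcode bits[31:24]=0xe0: bra/J
  [23:0] imm=20 = #20
  target = base 0xb670 + off 0x00 + 4 + imm 20 = 0xb688

0xb688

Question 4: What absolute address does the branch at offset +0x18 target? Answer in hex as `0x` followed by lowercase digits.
+0x18: f4 ff ff e0 ⇒ word 0xe0fffff4 (little)
  op=0xe0fffff4>>24=0xe0 ⇒ bra (J)
  imm: (w>>0)&0xffffff=0xfffff4 (s24→-12) → #-12
  target = base 0xb670 + off 0x18 + 4 + imm -12 = 0xb680

0xb680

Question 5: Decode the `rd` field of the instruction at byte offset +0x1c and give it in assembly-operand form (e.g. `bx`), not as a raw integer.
[1c] 00 00 7d 27 → 0x277d0000
  opcode bits[31:24]=0x27: ldr/RR
  [23:20] rd=7 = sp
  [19:16] rs=13 = r13

sp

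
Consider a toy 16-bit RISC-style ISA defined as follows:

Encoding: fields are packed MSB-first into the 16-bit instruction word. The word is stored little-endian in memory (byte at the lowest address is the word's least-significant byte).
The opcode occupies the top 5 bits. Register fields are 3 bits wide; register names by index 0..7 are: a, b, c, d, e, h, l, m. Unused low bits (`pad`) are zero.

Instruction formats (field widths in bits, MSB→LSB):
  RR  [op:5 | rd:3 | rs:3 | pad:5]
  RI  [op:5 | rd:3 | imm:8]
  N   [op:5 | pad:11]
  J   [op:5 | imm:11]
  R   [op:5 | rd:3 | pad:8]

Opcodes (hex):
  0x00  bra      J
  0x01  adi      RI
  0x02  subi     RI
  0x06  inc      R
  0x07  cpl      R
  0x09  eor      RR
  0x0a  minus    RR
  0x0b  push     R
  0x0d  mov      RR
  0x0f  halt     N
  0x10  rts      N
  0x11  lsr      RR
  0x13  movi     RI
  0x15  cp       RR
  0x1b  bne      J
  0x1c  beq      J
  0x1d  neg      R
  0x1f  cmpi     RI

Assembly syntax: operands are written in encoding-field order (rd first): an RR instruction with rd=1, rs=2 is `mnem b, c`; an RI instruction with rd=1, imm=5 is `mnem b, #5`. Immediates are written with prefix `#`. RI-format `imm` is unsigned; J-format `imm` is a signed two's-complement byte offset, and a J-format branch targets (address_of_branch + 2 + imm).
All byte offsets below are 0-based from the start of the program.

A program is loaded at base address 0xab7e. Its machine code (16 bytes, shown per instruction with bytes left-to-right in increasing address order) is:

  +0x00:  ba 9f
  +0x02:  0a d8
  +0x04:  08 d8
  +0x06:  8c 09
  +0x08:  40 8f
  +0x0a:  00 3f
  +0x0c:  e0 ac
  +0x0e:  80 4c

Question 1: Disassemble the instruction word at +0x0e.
eor e, e

[0e] 80 4c → 0x4c80
  top 5b → 0x9 → eor [RR]
  rd@[10:8]=0x4 ⇒ e
  rs@[7:5]=0x4 ⇒ e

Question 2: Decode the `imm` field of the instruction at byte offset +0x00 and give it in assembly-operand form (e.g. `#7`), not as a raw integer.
@+00  little-endian(ba 9f) = 0x9fba
  top 5b → 0x13 → movi [RI]
  rd@[10:8]=0x7 ⇒ m
  imm@[7:0]=0xba ⇒ #186

#186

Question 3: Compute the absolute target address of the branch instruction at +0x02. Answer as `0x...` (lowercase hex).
0xab8c

[02] 0a d8 → 0xd80a
  opcode bits[15:11]=0x1b: bne/J
  [10:0] imm=10 = #10
  target = base 0xab7e + off 0x02 + 2 + imm 10 = 0xab8c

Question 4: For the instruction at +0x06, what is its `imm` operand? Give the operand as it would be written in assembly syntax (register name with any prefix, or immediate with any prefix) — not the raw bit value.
#140

[06] 8c 09 → 0x098c
  opcode bits[15:11]=0x1: adi/RI
  [10:8] rd=1 = b
  [7:0] imm=140 = #140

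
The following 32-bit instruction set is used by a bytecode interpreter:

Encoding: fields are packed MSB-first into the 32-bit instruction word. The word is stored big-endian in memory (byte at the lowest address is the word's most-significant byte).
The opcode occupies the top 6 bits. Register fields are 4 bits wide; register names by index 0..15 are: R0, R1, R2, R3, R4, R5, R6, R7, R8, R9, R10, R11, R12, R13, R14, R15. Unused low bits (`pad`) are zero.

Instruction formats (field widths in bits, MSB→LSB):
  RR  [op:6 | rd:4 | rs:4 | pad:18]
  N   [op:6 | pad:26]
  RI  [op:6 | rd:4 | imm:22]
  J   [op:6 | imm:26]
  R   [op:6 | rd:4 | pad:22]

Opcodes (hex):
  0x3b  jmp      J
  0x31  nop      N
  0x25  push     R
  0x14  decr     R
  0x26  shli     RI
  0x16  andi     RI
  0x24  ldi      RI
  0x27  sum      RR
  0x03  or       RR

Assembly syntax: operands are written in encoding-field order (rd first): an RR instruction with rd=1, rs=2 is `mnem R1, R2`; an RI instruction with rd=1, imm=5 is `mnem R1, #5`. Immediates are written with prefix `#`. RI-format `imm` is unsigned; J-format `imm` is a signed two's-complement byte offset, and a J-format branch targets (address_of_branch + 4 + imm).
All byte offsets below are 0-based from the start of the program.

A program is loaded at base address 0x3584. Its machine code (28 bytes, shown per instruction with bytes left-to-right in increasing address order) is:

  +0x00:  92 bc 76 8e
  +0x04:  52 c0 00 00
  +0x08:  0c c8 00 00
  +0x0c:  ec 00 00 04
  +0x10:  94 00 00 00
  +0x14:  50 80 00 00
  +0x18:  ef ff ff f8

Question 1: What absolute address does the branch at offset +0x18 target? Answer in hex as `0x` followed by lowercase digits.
0x3598

@+18  big-endian(ef ff ff f8) = 0xeffffff8
  opcode bits[31:26]=0x3b: jmp/J
  imm: (w>>0)&0x3ffffff=0x3fffff8 (s26→-8) → #-8
  target = base 0x3584 + off 0x18 + 4 + imm -8 = 0x3598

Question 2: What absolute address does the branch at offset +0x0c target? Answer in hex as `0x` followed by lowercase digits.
off 0x0c: read ec 00 00 04 as big → 0xec000004
  top 6b → 0x3b → jmp [J]
  imm: (w>>0)&0x3ffffff=0x4 → #4
  target = base 0x3584 + off 0x0c + 4 + imm 4 = 0x3598

0x3598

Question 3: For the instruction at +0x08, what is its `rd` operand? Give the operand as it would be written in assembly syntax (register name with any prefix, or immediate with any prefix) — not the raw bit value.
[08] 0c c8 00 00 → 0x0cc80000
  op=0x0cc80000>>26=0x3 ⇒ or (RR)
  rd@[25:22]=0x3 ⇒ R3
  rs@[21:18]=0x2 ⇒ R2

R3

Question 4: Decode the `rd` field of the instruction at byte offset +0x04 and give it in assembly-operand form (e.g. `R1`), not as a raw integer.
R11

+0x04: 52 c0 00 00 ⇒ word 0x52c00000 (big)
  op=0x52c00000>>26=0x14 ⇒ decr (R)
  rd@[25:22]=0xb ⇒ R11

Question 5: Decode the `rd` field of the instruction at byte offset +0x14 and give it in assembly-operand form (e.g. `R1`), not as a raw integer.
[14] 50 80 00 00 → 0x50800000
  opcode bits[31:26]=0x14: decr/R
  rd@[25:22]=0x2 ⇒ R2

R2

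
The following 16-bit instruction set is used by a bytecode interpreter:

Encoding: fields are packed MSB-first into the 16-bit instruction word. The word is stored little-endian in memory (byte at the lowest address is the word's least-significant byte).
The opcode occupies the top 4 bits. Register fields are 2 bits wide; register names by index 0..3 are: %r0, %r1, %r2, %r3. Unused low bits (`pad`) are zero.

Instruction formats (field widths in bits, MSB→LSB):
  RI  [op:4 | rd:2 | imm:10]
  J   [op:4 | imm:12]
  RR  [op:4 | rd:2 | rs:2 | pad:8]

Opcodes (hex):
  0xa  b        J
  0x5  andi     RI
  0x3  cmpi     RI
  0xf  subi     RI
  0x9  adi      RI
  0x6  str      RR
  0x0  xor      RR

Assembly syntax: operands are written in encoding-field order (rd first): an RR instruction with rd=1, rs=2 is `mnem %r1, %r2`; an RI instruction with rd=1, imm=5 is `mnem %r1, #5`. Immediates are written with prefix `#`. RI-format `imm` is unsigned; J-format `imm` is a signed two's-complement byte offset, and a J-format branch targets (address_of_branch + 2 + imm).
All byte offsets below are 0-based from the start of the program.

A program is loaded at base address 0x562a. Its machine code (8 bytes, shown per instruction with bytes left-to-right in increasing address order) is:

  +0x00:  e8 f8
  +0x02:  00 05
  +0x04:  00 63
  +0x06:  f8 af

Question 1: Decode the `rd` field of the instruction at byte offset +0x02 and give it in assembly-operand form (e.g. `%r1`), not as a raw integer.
off 0x02: read 00 05 as little → 0x0500
  op=0x0500>>12=0x0 ⇒ xor (RR)
  [11:10] rd=1 = %r1
  [9:8] rs=1 = %r1

%r1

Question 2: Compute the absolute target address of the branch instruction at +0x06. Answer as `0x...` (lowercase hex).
@+06  little-endian(f8 af) = 0xaff8
  opcode bits[15:12]=0xa: b/J
  [11:0] imm=4088 (s12→-8) = #-8
  target = base 0x562a + off 0x06 + 2 + imm -8 = 0x562a

0x562a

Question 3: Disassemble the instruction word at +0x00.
subi %r2, #232

+0x00: e8 f8 ⇒ word 0xf8e8 (little)
  opcode bits[15:12]=0xf: subi/RI
  rd@[11:10]=0x2 ⇒ %r2
  imm@[9:0]=0xe8 ⇒ #232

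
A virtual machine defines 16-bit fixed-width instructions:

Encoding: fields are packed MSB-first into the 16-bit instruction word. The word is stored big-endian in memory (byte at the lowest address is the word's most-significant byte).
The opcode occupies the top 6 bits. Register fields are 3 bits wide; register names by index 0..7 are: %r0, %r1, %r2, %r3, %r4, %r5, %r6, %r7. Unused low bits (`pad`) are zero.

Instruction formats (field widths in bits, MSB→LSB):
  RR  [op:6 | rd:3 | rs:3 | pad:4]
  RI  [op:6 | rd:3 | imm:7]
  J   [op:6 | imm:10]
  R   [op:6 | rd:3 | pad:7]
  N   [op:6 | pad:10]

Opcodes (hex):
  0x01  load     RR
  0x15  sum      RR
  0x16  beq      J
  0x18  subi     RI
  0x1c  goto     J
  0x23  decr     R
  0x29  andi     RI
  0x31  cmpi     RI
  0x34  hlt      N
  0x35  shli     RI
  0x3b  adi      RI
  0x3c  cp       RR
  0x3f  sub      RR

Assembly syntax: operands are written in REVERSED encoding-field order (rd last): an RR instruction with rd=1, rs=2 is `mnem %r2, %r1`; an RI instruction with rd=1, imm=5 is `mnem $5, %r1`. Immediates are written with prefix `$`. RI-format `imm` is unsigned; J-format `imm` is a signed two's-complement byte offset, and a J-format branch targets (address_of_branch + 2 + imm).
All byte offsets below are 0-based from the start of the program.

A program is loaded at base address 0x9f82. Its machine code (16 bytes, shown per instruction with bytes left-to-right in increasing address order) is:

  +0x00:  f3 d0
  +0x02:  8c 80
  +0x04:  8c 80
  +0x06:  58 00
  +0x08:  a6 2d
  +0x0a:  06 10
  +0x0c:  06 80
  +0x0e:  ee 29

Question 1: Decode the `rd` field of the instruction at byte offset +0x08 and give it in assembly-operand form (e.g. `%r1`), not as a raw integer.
@+08  big-endian(a6 2d) = 0xa62d
  op=0xa62d>>10=0x29 ⇒ andi (RI)
  [9:7] rd=4 = %r4
  [6:0] imm=45 = $45

%r4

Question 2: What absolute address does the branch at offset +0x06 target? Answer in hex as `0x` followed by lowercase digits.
[06] 58 00 → 0x5800
  opcode bits[15:10]=0x16: beq/J
  imm: (w>>0)&0x3ff=0x0 → $0
  target = base 0x9f82 + off 0x06 + 2 + imm 0 = 0x9f8a

0x9f8a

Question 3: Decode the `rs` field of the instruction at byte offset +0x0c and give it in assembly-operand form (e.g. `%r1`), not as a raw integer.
[0c] 06 80 → 0x0680
  top 6b → 0x1 → load [RR]
  rd@[9:7]=0x5 ⇒ %r5
  rs@[6:4]=0x0 ⇒ %r0

%r0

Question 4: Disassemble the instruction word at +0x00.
cp %r5, %r7

[00] f3 d0 → 0xf3d0
  top 6b → 0x3c → cp [RR]
  rd@[9:7]=0x7 ⇒ %r7
  rs@[6:4]=0x5 ⇒ %r5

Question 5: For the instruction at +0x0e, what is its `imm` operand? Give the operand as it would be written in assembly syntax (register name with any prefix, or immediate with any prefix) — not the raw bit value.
[0e] ee 29 → 0xee29
  op=0xee29>>10=0x3b ⇒ adi (RI)
  rd: (w>>7)&0x7=0x4 → %r4
  imm: (w>>0)&0x7f=0x29 → $41

$41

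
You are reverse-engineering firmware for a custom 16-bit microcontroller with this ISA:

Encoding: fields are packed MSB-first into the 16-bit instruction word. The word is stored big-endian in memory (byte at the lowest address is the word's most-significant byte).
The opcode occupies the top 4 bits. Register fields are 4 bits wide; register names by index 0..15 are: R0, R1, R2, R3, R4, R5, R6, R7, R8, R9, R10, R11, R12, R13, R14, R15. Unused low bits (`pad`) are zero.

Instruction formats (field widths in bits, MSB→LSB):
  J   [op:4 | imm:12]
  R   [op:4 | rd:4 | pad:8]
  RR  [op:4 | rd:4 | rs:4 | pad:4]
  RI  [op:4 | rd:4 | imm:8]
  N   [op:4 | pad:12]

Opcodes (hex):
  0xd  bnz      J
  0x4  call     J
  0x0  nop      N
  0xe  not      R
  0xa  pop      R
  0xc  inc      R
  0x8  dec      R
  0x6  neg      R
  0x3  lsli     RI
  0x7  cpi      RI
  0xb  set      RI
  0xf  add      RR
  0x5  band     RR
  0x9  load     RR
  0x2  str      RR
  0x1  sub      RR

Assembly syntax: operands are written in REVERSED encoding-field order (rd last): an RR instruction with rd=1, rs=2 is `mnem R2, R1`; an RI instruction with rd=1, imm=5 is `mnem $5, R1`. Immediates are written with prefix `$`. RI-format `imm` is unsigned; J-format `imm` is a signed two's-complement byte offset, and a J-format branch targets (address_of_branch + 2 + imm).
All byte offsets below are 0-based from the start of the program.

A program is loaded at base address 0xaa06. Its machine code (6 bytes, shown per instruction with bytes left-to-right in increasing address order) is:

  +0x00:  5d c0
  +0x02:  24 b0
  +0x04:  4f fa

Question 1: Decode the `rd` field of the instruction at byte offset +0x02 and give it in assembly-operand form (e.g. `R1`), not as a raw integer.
[02] 24 b0 → 0x24b0
  top 4b → 0x2 → str [RR]
  [11:8] rd=4 = R4
  [7:4] rs=11 = R11

R4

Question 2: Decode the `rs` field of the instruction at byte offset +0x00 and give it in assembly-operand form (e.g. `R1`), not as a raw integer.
@+00  big-endian(5d c0) = 0x5dc0
  top 4b → 0x5 → band [RR]
  rd: (w>>8)&0xf=0xd → R13
  rs: (w>>4)&0xf=0xc → R12

R12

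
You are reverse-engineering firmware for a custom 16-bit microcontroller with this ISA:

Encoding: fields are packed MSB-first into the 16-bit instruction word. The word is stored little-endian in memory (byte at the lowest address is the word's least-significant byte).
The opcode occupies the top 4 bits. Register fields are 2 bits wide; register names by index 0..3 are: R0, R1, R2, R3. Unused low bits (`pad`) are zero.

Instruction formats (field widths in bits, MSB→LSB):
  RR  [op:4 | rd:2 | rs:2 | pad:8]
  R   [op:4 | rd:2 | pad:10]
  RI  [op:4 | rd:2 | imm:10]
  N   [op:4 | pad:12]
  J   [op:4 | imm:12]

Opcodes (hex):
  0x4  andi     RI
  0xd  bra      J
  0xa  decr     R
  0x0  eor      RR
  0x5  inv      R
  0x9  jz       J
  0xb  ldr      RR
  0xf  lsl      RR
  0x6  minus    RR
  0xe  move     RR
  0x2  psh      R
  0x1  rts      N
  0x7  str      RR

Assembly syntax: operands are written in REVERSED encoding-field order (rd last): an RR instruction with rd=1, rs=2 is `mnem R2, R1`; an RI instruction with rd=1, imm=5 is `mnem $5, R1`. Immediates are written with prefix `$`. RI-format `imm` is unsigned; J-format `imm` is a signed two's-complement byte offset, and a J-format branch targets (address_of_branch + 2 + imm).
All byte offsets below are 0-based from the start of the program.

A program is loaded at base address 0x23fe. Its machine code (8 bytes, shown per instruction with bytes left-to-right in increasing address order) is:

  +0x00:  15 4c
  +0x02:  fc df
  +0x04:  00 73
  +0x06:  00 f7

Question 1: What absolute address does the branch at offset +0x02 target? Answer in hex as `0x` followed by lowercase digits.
[02] fc df → 0xdffc
  op=0xdffc>>12=0xd ⇒ bra (J)
  [11:0] imm=4092 (s12→-4) = $-4
  target = base 0x23fe + off 0x02 + 2 + imm -4 = 0x23fe

0x23fe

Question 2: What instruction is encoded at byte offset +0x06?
off 0x06: read 00 f7 as little → 0xf700
  op=0xf700>>12=0xf ⇒ lsl (RR)
  rd: (w>>10)&0x3=0x1 → R1
  rs: (w>>8)&0x3=0x3 → R3

lsl R3, R1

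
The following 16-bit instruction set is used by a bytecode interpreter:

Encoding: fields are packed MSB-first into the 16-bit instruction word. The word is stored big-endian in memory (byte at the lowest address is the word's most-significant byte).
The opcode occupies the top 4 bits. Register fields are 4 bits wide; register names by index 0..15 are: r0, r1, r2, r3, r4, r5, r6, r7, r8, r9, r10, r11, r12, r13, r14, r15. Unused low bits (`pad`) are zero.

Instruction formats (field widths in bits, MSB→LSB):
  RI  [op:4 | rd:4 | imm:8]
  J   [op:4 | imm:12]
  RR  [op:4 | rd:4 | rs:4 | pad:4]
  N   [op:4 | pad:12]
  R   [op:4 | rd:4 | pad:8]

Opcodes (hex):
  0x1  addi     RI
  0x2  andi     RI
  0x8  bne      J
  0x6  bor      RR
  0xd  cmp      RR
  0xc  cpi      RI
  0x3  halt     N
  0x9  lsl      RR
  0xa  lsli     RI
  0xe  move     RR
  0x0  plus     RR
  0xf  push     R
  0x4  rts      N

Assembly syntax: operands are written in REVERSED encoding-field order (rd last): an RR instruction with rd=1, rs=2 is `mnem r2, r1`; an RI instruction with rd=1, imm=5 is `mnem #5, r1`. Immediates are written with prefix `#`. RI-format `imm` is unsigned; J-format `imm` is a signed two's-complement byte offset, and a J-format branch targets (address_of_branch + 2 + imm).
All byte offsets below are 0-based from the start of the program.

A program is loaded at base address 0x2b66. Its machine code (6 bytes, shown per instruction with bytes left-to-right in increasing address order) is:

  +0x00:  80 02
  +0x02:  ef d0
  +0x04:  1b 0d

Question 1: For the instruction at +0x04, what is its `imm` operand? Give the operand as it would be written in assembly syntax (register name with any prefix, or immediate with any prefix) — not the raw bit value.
@+04  big-endian(1b 0d) = 0x1b0d
  opcode bits[15:12]=0x1: addi/RI
  rd@[11:8]=0xb ⇒ r11
  imm@[7:0]=0xd ⇒ #13

#13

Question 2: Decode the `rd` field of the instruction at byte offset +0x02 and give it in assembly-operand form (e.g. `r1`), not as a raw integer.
r15

[02] ef d0 → 0xefd0
  op=0xefd0>>12=0xe ⇒ move (RR)
  rd: (w>>8)&0xf=0xf → r15
  rs: (w>>4)&0xf=0xd → r13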